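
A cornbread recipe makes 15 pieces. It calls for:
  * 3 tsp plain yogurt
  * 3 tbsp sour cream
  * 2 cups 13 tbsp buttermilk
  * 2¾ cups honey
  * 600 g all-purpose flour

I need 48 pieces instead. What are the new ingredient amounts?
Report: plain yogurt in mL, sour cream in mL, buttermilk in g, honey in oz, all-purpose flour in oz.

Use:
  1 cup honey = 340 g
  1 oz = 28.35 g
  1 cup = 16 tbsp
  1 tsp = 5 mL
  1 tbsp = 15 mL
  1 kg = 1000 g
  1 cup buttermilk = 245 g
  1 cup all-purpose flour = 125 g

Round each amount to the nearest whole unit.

plain yogurt: 48 mL; sour cream: 144 mL; buttermilk: 2205 g; honey: 106 oz; all-purpose flour: 68 oz

Scaling factor: 48/15 = 16/5 = 3.2.
plain yogurt: 3 tsp × 16/5 × 5 mL/tsp = 48 mL
sour cream: 3 tbsp × 16/5 × 15 mL/tbsp = 144 mL
buttermilk: (2 cup + 13 tbsp = 2.8125 cup) × 16/5 × 245 g/cup = 2205 g
honey: 2.75 cup × 16/5 × 340 g/cup ÷ 28.35 g/oz ≈ 106 oz
all-purpose flour: 600 g × 16/5 ÷ 28.35 g/oz ≈ 68 oz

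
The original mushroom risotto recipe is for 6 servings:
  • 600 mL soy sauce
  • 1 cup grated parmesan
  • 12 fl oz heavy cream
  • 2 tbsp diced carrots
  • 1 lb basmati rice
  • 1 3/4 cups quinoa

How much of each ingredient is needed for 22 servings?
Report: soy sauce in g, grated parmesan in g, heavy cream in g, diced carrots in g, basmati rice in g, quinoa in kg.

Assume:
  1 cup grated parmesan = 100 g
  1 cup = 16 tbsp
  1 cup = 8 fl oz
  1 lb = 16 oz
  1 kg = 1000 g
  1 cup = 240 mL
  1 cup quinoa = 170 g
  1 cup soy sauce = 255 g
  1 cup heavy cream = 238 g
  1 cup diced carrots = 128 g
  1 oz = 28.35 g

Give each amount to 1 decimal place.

soy sauce: 2337.5 g; grated parmesan: 366.7 g; heavy cream: 1309.0 g; diced carrots: 58.7 g; basmati rice: 1663.2 g; quinoa: 1.1 kg

Scaling factor: 22/6 = 11/3.
soy sauce: 600 mL × 11/3 ÷ 240 mL/cup × 255 g/cup = 2337.5 g
grated parmesan: 1 cup × 11/3 × 100 g/cup ≈ 366.7 g
heavy cream: 12 fl oz × 11/3 ÷ 8 fl oz/cup × 238 g/cup = 1309.0 g
diced carrots: 2 tbsp × 11/3 ÷ 16 tbsp/cup × 128 g/cup ≈ 58.7 g
basmati rice: 1 lb × 11/3 × 16 oz/lb × 28.35 g/oz = 1663.2 g
quinoa: 1.75 cup × 11/3 × 170 g/cup ÷ 1000 g/kg ≈ 1.1 kg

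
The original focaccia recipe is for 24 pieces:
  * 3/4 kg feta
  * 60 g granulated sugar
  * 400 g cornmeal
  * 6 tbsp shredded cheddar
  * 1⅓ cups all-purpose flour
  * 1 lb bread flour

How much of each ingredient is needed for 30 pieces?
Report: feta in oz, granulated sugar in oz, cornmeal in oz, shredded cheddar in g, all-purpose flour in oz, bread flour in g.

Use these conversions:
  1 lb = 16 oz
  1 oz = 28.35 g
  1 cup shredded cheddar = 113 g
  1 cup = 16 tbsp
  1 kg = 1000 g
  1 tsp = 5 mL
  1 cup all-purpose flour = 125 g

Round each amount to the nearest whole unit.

Scaling factor: 30/24 = 5/4 = 1.25.
feta: 0.75 kg × 5/4 × 1000 g/kg ÷ 28.35 g/oz ≈ 33 oz
granulated sugar: 60 g × 5/4 ÷ 28.35 g/oz ≈ 3 oz
cornmeal: 400 g × 5/4 ÷ 28.35 g/oz ≈ 18 oz
shredded cheddar: 6 tbsp × 5/4 ÷ 16 tbsp/cup × 113 g/cup ≈ 53 g
all-purpose flour: 4/3 cup × 5/4 × 125 g/cup ÷ 28.35 g/oz ≈ 7 oz
bread flour: 1 lb × 5/4 × 16 oz/lb × 28.35 g/oz = 567 g

feta: 33 oz; granulated sugar: 3 oz; cornmeal: 18 oz; shredded cheddar: 53 g; all-purpose flour: 7 oz; bread flour: 567 g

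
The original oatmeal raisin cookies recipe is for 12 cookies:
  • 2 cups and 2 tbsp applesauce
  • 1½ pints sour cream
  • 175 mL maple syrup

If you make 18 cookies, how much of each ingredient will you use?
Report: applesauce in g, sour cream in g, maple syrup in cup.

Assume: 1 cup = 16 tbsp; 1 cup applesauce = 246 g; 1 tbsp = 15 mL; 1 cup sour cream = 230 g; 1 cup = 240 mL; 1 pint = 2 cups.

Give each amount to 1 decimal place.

Scaling factor: 18/12 = 3/2 = 1.5.
applesauce: (2 cup + 2 tbsp = 2.125 cup) × 3/2 × 246 g/cup ≈ 784.1 g
sour cream: 1.5 pint × 3/2 × 2 cup/pint × 230 g/cup = 1035.0 g
maple syrup: 175 mL × 3/2 ÷ 240 mL/cup ≈ 1.1 cup

applesauce: 784.1 g; sour cream: 1035.0 g; maple syrup: 1.1 cup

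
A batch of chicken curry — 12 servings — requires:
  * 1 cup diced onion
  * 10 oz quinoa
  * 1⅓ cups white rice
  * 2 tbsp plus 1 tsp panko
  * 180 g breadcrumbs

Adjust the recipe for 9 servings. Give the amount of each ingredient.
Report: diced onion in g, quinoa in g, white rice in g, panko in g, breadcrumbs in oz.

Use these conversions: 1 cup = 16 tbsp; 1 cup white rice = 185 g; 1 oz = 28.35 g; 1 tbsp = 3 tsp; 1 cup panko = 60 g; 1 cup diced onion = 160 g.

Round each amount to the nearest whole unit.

Scaling factor: 9/12 = 3/4 = 0.75.
diced onion: 1 cup × 3/4 × 160 g/cup = 120 g
quinoa: 10 oz × 3/4 × 28.35 g/oz ≈ 213 g
white rice: 4/3 cup × 3/4 × 185 g/cup = 185 g
panko: (2 tbsp + 1 tsp = 7/3 tbsp) × 3/4 ÷ 16 tbsp/cup × 60 g/cup ≈ 7 g
breadcrumbs: 180 g × 3/4 ÷ 28.35 g/oz ≈ 5 oz

diced onion: 120 g; quinoa: 213 g; white rice: 185 g; panko: 7 g; breadcrumbs: 5 oz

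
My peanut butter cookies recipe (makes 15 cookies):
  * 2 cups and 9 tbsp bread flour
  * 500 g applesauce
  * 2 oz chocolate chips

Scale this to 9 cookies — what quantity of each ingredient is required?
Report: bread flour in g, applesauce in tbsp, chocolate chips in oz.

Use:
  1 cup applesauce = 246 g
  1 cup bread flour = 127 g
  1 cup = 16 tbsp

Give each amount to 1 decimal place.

Scaling factor: 9/15 = 3/5 = 0.6.
bread flour: (2 cup + 9 tbsp = 2.5625 cup) × 3/5 × 127 g/cup ≈ 195.3 g
applesauce: 500 g × 3/5 ÷ 246 g/cup × 16 tbsp/cup ≈ 19.5 tbsp
chocolate chips: 2 oz × 3/5 = 1.2 oz

bread flour: 195.3 g; applesauce: 19.5 tbsp; chocolate chips: 1.2 oz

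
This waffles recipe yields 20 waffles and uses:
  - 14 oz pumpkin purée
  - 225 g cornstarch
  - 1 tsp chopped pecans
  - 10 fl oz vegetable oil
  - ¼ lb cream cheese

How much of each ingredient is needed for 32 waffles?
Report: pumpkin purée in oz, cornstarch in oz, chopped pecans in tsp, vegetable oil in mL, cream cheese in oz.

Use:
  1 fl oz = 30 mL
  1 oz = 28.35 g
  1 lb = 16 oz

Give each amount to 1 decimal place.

Scaling factor: 32/20 = 8/5 = 1.6.
pumpkin purée: 14 oz × 8/5 = 22.4 oz
cornstarch: 225 g × 8/5 ÷ 28.35 g/oz ≈ 12.7 oz
chopped pecans: 1 tsp × 8/5 = 1.6 tsp
vegetable oil: 10 fl oz × 8/5 × 30 mL/fl oz = 480.0 mL
cream cheese: 0.25 lb × 8/5 × 16 oz/lb = 6.4 oz

pumpkin purée: 22.4 oz; cornstarch: 12.7 oz; chopped pecans: 1.6 tsp; vegetable oil: 480.0 mL; cream cheese: 6.4 oz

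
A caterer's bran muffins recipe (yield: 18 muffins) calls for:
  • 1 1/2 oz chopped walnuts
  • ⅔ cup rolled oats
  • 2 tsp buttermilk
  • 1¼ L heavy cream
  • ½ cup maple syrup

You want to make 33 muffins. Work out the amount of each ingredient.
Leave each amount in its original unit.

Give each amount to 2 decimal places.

Scaling factor: 33/18 = 11/6.
chopped walnuts: 1.5 oz × 11/6 = 2.75 oz
rolled oats: 2/3 cup × 11/6 ≈ 1.22 cup
buttermilk: 2 tsp × 11/6 ≈ 3.67 tsp
heavy cream: 1.25 L × 11/6 ≈ 2.29 L
maple syrup: 0.5 cup × 11/6 ≈ 0.92 cup

chopped walnuts: 2.75 oz; rolled oats: 1.22 cup; buttermilk: 3.67 tsp; heavy cream: 2.29 L; maple syrup: 0.92 cup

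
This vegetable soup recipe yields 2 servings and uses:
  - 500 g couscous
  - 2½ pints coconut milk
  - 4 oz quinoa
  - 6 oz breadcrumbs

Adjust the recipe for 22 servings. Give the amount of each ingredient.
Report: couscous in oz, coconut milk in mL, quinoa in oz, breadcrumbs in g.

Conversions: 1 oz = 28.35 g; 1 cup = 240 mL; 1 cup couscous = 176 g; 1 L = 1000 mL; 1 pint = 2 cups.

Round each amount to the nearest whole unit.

Scaling factor: 22/2 = 11.
couscous: 500 g × 11 ÷ 28.35 g/oz ≈ 194 oz
coconut milk: 2.5 pint × 11 × 2 cup/pint × 240 mL/cup = 13200 mL
quinoa: 4 oz × 11 = 44 oz
breadcrumbs: 6 oz × 11 × 28.35 g/oz ≈ 1871 g

couscous: 194 oz; coconut milk: 13200 mL; quinoa: 44 oz; breadcrumbs: 1871 g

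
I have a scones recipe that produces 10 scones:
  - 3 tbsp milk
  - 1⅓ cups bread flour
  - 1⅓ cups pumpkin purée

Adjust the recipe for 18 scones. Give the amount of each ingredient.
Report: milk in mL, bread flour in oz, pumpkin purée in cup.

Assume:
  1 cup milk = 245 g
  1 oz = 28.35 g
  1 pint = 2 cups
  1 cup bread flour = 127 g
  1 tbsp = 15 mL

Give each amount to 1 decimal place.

milk: 81.0 mL; bread flour: 10.8 oz; pumpkin purée: 2.4 cup

Scaling factor: 18/10 = 9/5 = 1.8.
milk: 3 tbsp × 9/5 × 15 mL/tbsp = 81.0 mL
bread flour: 4/3 cup × 9/5 × 127 g/cup ÷ 28.35 g/oz ≈ 10.8 oz
pumpkin purée: 4/3 cup × 9/5 = 2.4 cup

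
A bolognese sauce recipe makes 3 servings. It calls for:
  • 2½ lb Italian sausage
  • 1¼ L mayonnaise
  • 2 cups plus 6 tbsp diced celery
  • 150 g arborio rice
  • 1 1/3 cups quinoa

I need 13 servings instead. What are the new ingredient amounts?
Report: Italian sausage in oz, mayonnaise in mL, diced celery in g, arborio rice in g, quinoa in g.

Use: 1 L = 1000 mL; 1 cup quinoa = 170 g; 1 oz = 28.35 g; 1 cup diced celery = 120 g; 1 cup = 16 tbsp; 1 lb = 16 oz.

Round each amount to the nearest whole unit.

Italian sausage: 173 oz; mayonnaise: 5417 mL; diced celery: 1235 g; arborio rice: 650 g; quinoa: 982 g

Scaling factor: 13/3.
Italian sausage: 2.5 lb × 13/3 × 16 oz/lb ≈ 173 oz
mayonnaise: 1.25 L × 13/3 × 1000 mL/L ≈ 5417 mL
diced celery: (2 cup + 6 tbsp = 2.375 cup) × 13/3 × 120 g/cup = 1235 g
arborio rice: 150 g × 13/3 = 650 g
quinoa: 4/3 cup × 13/3 × 170 g/cup ≈ 982 g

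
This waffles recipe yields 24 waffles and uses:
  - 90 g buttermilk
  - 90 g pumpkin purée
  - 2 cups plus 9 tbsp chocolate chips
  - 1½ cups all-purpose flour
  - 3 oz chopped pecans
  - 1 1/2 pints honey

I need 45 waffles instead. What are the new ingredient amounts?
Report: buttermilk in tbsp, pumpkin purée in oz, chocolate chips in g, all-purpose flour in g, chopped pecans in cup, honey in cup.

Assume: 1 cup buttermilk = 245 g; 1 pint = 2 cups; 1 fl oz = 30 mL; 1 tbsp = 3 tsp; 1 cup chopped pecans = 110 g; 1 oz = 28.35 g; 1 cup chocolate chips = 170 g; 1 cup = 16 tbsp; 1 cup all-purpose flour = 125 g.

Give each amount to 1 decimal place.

Scaling factor: 45/24 = 15/8 = 1.875.
buttermilk: 90 g × 15/8 ÷ 245 g/cup × 16 tbsp/cup ≈ 11.0 tbsp
pumpkin purée: 90 g × 15/8 ÷ 28.35 g/oz ≈ 6.0 oz
chocolate chips: (2 cup + 9 tbsp = 2.5625 cup) × 15/8 × 170 g/cup ≈ 816.8 g
all-purpose flour: 1.5 cup × 15/8 × 125 g/cup ≈ 351.6 g
chopped pecans: 3 oz × 15/8 × 28.35 g/oz ÷ 110 g/cup ≈ 1.4 cup
honey: 1.5 pint × 15/8 × 2 cup/pint ≈ 5.6 cup

buttermilk: 11.0 tbsp; pumpkin purée: 6.0 oz; chocolate chips: 816.8 g; all-purpose flour: 351.6 g; chopped pecans: 1.4 cup; honey: 5.6 cup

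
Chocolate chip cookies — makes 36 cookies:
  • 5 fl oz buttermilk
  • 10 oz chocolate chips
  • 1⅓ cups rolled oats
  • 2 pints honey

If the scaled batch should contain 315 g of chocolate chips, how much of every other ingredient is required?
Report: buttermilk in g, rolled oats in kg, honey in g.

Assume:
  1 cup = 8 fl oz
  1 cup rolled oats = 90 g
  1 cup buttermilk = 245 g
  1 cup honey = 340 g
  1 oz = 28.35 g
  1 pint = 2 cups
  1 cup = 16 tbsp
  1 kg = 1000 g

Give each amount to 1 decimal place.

The original recipe has 283.5 g of chocolate chips, so the scaling factor is 315 ÷ 283.5 = 10/9.
buttermilk: 5 fl oz × 10/9 ÷ 8 fl oz/cup × 245 g/cup ≈ 170.1 g
rolled oats: 4/3 cup × 10/9 × 90 g/cup ÷ 1000 g/kg ≈ 0.1 kg
honey: 2 pint × 10/9 × 2 cup/pint × 340 g/cup ≈ 1511.1 g

buttermilk: 170.1 g; rolled oats: 0.1 kg; honey: 1511.1 g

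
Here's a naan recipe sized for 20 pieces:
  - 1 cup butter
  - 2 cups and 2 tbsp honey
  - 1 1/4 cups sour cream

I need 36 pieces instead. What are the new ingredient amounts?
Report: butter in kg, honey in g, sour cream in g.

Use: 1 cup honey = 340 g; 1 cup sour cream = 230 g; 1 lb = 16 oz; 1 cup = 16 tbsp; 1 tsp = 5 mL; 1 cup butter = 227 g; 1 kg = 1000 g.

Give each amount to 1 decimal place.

butter: 0.4 kg; honey: 1300.5 g; sour cream: 517.5 g

Scaling factor: 36/20 = 9/5 = 1.8.
butter: 1 cup × 9/5 × 227 g/cup ÷ 1000 g/kg ≈ 0.4 kg
honey: (2 cup + 2 tbsp = 2.125 cup) × 9/5 × 340 g/cup = 1300.5 g
sour cream: 1.25 cup × 9/5 × 230 g/cup = 517.5 g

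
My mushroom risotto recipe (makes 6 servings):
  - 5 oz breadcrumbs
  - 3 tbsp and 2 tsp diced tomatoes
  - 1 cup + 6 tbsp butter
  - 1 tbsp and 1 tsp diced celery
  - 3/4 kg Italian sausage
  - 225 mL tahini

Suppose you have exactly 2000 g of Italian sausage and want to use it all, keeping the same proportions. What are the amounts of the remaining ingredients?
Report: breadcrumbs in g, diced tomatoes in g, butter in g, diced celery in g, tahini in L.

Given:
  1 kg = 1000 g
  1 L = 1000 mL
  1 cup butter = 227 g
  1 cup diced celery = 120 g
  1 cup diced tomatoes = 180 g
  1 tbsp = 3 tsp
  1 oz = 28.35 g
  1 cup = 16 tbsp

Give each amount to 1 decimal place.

The original recipe has 750 g of Italian sausage, so the scaling factor is 2000 ÷ 750 = 8/3.
breadcrumbs: 5 oz × 8/3 × 28.35 g/oz = 378.0 g
diced tomatoes: (3 tbsp + 2 tsp = 11/3 tbsp) × 8/3 ÷ 16 tbsp/cup × 180 g/cup = 110.0 g
butter: (1 cup + 6 tbsp = 1.375 cup) × 8/3 × 227 g/cup ≈ 832.3 g
diced celery: (1 tbsp + 1 tsp = 4/3 tbsp) × 8/3 ÷ 16 tbsp/cup × 120 g/cup ≈ 26.7 g
tahini: 225 mL × 8/3 ÷ 1000 mL/L = 0.6 L

breadcrumbs: 378.0 g; diced tomatoes: 110.0 g; butter: 832.3 g; diced celery: 26.7 g; tahini: 0.6 L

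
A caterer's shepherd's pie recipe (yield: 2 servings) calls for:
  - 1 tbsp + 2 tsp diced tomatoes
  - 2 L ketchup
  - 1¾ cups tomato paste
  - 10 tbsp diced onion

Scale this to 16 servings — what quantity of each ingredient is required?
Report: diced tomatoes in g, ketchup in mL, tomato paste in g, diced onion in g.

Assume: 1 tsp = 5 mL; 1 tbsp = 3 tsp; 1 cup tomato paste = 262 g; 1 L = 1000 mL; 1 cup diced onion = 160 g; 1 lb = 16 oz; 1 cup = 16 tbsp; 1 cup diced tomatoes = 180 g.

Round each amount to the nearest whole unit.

Scaling factor: 16/2 = 8.
diced tomatoes: (1 tbsp + 2 tsp = 5/3 tbsp) × 8 ÷ 16 tbsp/cup × 180 g/cup = 150 g
ketchup: 2 L × 8 × 1000 mL/L = 16000 mL
tomato paste: 1.75 cup × 8 × 262 g/cup = 3668 g
diced onion: 10 tbsp × 8 ÷ 16 tbsp/cup × 160 g/cup = 800 g

diced tomatoes: 150 g; ketchup: 16000 mL; tomato paste: 3668 g; diced onion: 800 g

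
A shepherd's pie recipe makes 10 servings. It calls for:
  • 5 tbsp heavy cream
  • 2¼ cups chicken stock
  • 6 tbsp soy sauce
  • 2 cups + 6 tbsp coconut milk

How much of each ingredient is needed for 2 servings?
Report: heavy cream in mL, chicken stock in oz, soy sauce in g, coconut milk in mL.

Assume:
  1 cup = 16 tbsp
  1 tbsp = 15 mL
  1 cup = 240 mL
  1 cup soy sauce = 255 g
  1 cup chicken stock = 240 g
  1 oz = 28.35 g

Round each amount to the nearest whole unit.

heavy cream: 15 mL; chicken stock: 4 oz; soy sauce: 19 g; coconut milk: 114 mL

Scaling factor: 2/10 = 1/5 = 0.2.
heavy cream: 5 tbsp × 1/5 × 15 mL/tbsp = 15 mL
chicken stock: 2.25 cup × 1/5 × 240 g/cup ÷ 28.35 g/oz ≈ 4 oz
soy sauce: 6 tbsp × 1/5 ÷ 16 tbsp/cup × 255 g/cup ≈ 19 g
coconut milk: (2 cup + 6 tbsp = 2.375 cup) × 1/5 × 240 mL/cup = 114 mL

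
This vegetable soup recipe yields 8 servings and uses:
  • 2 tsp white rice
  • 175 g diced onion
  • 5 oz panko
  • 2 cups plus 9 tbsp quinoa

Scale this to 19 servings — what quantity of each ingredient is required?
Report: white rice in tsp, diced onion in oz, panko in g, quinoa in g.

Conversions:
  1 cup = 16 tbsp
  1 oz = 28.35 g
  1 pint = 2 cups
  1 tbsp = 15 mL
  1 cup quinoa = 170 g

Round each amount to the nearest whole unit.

white rice: 5 tsp; diced onion: 15 oz; panko: 337 g; quinoa: 1035 g

Scaling factor: 19/8 = 2.375.
white rice: 2 tsp × 19/8 ≈ 5 tsp
diced onion: 175 g × 19/8 ÷ 28.35 g/oz ≈ 15 oz
panko: 5 oz × 19/8 × 28.35 g/oz ≈ 337 g
quinoa: (2 cup + 9 tbsp = 2.5625 cup) × 19/8 × 170 g/cup ≈ 1035 g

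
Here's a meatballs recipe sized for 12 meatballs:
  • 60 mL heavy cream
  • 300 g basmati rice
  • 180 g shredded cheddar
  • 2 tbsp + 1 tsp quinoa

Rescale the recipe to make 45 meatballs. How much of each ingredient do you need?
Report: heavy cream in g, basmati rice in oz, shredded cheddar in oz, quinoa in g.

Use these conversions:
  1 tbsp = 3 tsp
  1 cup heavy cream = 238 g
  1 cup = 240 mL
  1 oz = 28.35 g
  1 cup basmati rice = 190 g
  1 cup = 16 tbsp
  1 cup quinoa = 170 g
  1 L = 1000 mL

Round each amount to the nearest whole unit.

heavy cream: 223 g; basmati rice: 40 oz; shredded cheddar: 24 oz; quinoa: 93 g

Scaling factor: 45/12 = 15/4 = 3.75.
heavy cream: 60 mL × 15/4 ÷ 240 mL/cup × 238 g/cup ≈ 223 g
basmati rice: 300 g × 15/4 ÷ 28.35 g/oz ≈ 40 oz
shredded cheddar: 180 g × 15/4 ÷ 28.35 g/oz ≈ 24 oz
quinoa: (2 tbsp + 1 tsp = 7/3 tbsp) × 15/4 ÷ 16 tbsp/cup × 170 g/cup ≈ 93 g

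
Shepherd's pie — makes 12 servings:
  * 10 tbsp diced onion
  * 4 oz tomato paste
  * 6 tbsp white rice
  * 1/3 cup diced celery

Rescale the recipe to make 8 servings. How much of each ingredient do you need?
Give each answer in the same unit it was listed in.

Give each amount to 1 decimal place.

Scaling factor: 8/12 = 2/3.
diced onion: 10 tbsp × 2/3 ≈ 6.7 tbsp
tomato paste: 4 oz × 2/3 ≈ 2.7 oz
white rice: 6 tbsp × 2/3 = 4.0 tbsp
diced celery: 1/3 cup × 2/3 ≈ 0.2 cup

diced onion: 6.7 tbsp; tomato paste: 2.7 oz; white rice: 4.0 tbsp; diced celery: 0.2 cup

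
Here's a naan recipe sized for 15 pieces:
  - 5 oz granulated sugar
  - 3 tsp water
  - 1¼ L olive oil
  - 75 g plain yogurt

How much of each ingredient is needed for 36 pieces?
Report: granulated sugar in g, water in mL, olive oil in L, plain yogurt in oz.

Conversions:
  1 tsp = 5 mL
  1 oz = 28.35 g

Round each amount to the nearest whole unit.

Scaling factor: 36/15 = 12/5 = 2.4.
granulated sugar: 5 oz × 12/5 × 28.35 g/oz ≈ 340 g
water: 3 tsp × 12/5 × 5 mL/tsp = 36 mL
olive oil: 1.25 L × 12/5 = 3 L
plain yogurt: 75 g × 12/5 ÷ 28.35 g/oz ≈ 6 oz

granulated sugar: 340 g; water: 36 mL; olive oil: 3 L; plain yogurt: 6 oz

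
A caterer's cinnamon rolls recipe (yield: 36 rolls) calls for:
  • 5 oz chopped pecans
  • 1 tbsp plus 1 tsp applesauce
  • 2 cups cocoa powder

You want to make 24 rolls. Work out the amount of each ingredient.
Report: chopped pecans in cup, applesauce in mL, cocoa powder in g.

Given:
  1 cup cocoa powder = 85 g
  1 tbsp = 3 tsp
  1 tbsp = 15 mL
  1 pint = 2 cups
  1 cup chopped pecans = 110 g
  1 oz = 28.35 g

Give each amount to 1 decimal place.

chopped pecans: 0.9 cup; applesauce: 13.3 mL; cocoa powder: 113.3 g

Scaling factor: 24/36 = 2/3.
chopped pecans: 5 oz × 2/3 × 28.35 g/oz ÷ 110 g/cup ≈ 0.9 cup
applesauce: (1 tbsp + 1 tsp = 4/3 tbsp) × 2/3 × 15 mL/tbsp ≈ 13.3 mL
cocoa powder: 2 cup × 2/3 × 85 g/cup ≈ 113.3 g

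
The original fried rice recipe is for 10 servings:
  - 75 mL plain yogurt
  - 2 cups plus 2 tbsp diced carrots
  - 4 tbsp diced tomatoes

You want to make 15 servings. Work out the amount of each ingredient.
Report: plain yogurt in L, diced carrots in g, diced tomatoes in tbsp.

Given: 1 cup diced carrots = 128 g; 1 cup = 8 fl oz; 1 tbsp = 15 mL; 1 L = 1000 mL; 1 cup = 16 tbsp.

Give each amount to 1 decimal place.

Scaling factor: 15/10 = 3/2 = 1.5.
plain yogurt: 75 mL × 3/2 ÷ 1000 mL/L ≈ 0.1 L
diced carrots: (2 cup + 2 tbsp = 2.125 cup) × 3/2 × 128 g/cup = 408.0 g
diced tomatoes: 4 tbsp × 3/2 = 6.0 tbsp

plain yogurt: 0.1 L; diced carrots: 408.0 g; diced tomatoes: 6.0 tbsp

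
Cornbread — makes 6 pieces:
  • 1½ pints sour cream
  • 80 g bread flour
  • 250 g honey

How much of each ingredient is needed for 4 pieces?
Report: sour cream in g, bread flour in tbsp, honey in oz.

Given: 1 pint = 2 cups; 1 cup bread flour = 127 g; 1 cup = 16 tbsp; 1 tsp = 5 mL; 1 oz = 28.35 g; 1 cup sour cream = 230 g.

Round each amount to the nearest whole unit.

Scaling factor: 4/6 = 2/3.
sour cream: 1.5 pint × 2/3 × 2 cup/pint × 230 g/cup = 460 g
bread flour: 80 g × 2/3 ÷ 127 g/cup × 16 tbsp/cup ≈ 7 tbsp
honey: 250 g × 2/3 ÷ 28.35 g/oz ≈ 6 oz

sour cream: 460 g; bread flour: 7 tbsp; honey: 6 oz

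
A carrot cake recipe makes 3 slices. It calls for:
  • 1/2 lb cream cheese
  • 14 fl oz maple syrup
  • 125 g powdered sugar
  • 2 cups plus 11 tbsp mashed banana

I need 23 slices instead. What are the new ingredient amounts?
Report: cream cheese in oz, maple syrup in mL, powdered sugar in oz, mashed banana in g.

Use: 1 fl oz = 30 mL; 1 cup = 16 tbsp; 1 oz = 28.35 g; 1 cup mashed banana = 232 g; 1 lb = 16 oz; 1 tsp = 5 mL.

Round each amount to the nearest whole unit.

cream cheese: 61 oz; maple syrup: 3220 mL; powdered sugar: 34 oz; mashed banana: 4780 g

Scaling factor: 23/3.
cream cheese: 0.5 lb × 23/3 × 16 oz/lb ≈ 61 oz
maple syrup: 14 fl oz × 23/3 × 30 mL/fl oz = 3220 mL
powdered sugar: 125 g × 23/3 ÷ 28.35 g/oz ≈ 34 oz
mashed banana: (2 cup + 11 tbsp = 2.6875 cup) × 23/3 × 232 g/cup ≈ 4780 g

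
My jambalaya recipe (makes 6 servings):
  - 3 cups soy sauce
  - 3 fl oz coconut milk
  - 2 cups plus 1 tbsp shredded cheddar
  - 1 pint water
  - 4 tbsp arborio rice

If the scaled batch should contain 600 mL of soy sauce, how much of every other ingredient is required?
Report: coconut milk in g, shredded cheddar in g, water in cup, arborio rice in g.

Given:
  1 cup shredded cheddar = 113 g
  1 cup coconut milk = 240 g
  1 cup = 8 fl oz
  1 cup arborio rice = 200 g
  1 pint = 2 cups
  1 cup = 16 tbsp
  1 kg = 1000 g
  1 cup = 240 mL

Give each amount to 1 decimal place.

coconut milk: 75.0 g; shredded cheddar: 194.2 g; water: 1.7 cup; arborio rice: 41.7 g

The original recipe has 720 mL of soy sauce, so the scaling factor is 600 ÷ 720 = 5/6.
coconut milk: 3 fl oz × 5/6 ÷ 8 fl oz/cup × 240 g/cup = 75.0 g
shredded cheddar: (2 cup + 1 tbsp = 2.0625 cup) × 5/6 × 113 g/cup ≈ 194.2 g
water: 1 pint × 5/6 × 2 cup/pint ≈ 1.7 cup
arborio rice: 4 tbsp × 5/6 ÷ 16 tbsp/cup × 200 g/cup ≈ 41.7 g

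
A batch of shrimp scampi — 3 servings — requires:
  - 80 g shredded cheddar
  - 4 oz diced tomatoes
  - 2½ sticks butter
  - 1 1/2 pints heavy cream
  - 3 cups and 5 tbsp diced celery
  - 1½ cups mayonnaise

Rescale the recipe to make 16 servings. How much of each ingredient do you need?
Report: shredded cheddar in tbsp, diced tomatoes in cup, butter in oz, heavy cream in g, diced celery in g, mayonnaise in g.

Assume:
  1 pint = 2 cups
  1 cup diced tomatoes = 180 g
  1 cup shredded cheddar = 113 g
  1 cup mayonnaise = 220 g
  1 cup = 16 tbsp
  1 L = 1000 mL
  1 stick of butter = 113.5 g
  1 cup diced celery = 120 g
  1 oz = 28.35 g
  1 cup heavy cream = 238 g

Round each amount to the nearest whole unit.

shredded cheddar: 60 tbsp; diced tomatoes: 3 cup; butter: 53 oz; heavy cream: 3808 g; diced celery: 2120 g; mayonnaise: 1760 g

Scaling factor: 16/3.
shredded cheddar: 80 g × 16/3 ÷ 113 g/cup × 16 tbsp/cup ≈ 60 tbsp
diced tomatoes: 4 oz × 16/3 × 28.35 g/oz ÷ 180 g/cup ≈ 3 cup
butter: 2.5 stick × 16/3 × 113.5 g/stick ÷ 28.35 g/oz ≈ 53 oz
heavy cream: 1.5 pint × 16/3 × 2 cup/pint × 238 g/cup = 3808 g
diced celery: (3 cup + 5 tbsp = 3.3125 cup) × 16/3 × 120 g/cup = 2120 g
mayonnaise: 1.5 cup × 16/3 × 220 g/cup = 1760 g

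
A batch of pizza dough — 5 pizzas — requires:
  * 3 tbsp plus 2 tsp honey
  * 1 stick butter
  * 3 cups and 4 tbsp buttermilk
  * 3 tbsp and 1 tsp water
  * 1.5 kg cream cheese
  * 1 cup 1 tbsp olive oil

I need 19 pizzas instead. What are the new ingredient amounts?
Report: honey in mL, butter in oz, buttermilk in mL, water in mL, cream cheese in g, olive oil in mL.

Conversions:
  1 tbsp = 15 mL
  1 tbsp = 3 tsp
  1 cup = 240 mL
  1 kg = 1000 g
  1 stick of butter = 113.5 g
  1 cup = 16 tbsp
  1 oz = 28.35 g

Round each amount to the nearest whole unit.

Scaling factor: 19/5 = 3.8.
honey: (3 tbsp + 2 tsp = 11/3 tbsp) × 19/5 × 15 mL/tbsp = 209 mL
butter: 1 stick × 19/5 × 113.5 g/stick ÷ 28.35 g/oz ≈ 15 oz
buttermilk: (3 cup + 4 tbsp = 3.25 cup) × 19/5 × 240 mL/cup = 2964 mL
water: (3 tbsp + 1 tsp = 10/3 tbsp) × 19/5 × 15 mL/tbsp = 190 mL
cream cheese: 1.5 kg × 19/5 × 1000 g/kg = 5700 g
olive oil: (1 cup + 1 tbsp = 1.0625 cup) × 19/5 × 240 mL/cup = 969 mL

honey: 209 mL; butter: 15 oz; buttermilk: 2964 mL; water: 190 mL; cream cheese: 5700 g; olive oil: 969 mL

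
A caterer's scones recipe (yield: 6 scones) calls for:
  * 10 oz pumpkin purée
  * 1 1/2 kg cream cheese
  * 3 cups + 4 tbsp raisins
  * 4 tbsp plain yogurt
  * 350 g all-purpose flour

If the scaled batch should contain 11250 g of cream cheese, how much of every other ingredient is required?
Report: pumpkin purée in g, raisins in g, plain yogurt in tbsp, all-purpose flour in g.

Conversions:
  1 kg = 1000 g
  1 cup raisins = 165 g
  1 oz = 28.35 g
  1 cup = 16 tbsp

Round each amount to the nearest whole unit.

The original recipe has 1500 g of cream cheese, so the scaling factor is 11250 ÷ 1500 = 15/2 = 7.5.
pumpkin purée: 10 oz × 15/2 × 28.35 g/oz ≈ 2126 g
raisins: (3 cup + 4 tbsp = 3.25 cup) × 15/2 × 165 g/cup ≈ 4022 g
plain yogurt: 4 tbsp × 15/2 = 30 tbsp
all-purpose flour: 350 g × 15/2 = 2625 g

pumpkin purée: 2126 g; raisins: 4022 g; plain yogurt: 30 tbsp; all-purpose flour: 2625 g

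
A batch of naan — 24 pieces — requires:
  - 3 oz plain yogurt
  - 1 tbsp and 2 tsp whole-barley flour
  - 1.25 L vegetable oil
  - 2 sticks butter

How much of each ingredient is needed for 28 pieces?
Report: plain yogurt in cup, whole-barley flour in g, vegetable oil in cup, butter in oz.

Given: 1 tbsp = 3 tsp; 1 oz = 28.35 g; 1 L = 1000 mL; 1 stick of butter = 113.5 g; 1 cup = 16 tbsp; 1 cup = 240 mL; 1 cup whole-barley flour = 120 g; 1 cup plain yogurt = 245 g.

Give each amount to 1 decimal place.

Scaling factor: 28/24 = 7/6.
plain yogurt: 3 oz × 7/6 × 28.35 g/oz ÷ 245 g/cup ≈ 0.4 cup
whole-barley flour: (1 tbsp + 2 tsp = 5/3 tbsp) × 7/6 ÷ 16 tbsp/cup × 120 g/cup ≈ 14.6 g
vegetable oil: 1.25 L × 7/6 × 1000 mL/L ÷ 240 mL/cup ≈ 6.1 cup
butter: 2 stick × 7/6 × 113.5 g/stick ÷ 28.35 g/oz ≈ 9.3 oz

plain yogurt: 0.4 cup; whole-barley flour: 14.6 g; vegetable oil: 6.1 cup; butter: 9.3 oz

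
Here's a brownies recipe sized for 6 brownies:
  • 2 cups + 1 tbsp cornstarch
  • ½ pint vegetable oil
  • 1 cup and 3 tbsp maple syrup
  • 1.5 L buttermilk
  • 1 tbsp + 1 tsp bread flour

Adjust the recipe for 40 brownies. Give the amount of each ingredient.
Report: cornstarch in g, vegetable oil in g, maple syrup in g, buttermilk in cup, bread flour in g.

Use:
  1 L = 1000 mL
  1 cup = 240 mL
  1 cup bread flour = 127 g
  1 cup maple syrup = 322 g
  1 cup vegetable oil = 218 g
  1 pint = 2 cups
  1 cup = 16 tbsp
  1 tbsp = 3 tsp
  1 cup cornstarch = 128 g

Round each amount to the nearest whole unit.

cornstarch: 1760 g; vegetable oil: 1453 g; maple syrup: 2549 g; buttermilk: 42 cup; bread flour: 71 g

Scaling factor: 40/6 = 20/3.
cornstarch: (2 cup + 1 tbsp = 2.0625 cup) × 20/3 × 128 g/cup = 1760 g
vegetable oil: 0.5 pint × 20/3 × 2 cup/pint × 218 g/cup ≈ 1453 g
maple syrup: (1 cup + 3 tbsp = 1.1875 cup) × 20/3 × 322 g/cup ≈ 2549 g
buttermilk: 1.5 L × 20/3 × 1000 mL/L ÷ 240 mL/cup ≈ 42 cup
bread flour: (1 tbsp + 1 tsp = 4/3 tbsp) × 20/3 ÷ 16 tbsp/cup × 127 g/cup ≈ 71 g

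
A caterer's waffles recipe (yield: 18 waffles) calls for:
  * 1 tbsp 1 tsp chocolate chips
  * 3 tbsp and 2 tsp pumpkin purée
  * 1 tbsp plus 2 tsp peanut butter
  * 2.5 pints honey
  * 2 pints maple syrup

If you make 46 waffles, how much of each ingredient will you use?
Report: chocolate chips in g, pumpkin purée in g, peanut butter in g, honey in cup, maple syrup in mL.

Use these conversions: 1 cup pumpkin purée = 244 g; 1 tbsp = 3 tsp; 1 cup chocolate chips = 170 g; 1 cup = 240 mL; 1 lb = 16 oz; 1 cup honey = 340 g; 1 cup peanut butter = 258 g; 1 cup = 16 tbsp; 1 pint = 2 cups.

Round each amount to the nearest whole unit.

Scaling factor: 46/18 = 23/9.
chocolate chips: (1 tbsp + 1 tsp = 4/3 tbsp) × 23/9 ÷ 16 tbsp/cup × 170 g/cup ≈ 36 g
pumpkin purée: (3 tbsp + 2 tsp = 11/3 tbsp) × 23/9 ÷ 16 tbsp/cup × 244 g/cup ≈ 143 g
peanut butter: (1 tbsp + 2 tsp = 5/3 tbsp) × 23/9 ÷ 16 tbsp/cup × 258 g/cup ≈ 69 g
honey: 2.5 pint × 23/9 × 2 cup/pint ≈ 13 cup
maple syrup: 2 pint × 23/9 × 2 cup/pint × 240 mL/cup ≈ 2453 mL

chocolate chips: 36 g; pumpkin purée: 143 g; peanut butter: 69 g; honey: 13 cup; maple syrup: 2453 mL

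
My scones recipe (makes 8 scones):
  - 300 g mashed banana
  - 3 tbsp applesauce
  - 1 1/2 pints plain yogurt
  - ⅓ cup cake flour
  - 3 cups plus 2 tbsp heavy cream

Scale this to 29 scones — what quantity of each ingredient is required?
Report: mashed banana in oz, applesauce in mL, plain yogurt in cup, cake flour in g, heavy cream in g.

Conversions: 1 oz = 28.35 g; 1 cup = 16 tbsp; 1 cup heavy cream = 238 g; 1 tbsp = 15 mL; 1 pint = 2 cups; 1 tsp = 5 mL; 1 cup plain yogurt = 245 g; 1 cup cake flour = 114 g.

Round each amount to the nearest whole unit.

Scaling factor: 29/8 = 3.625.
mashed banana: 300 g × 29/8 ÷ 28.35 g/oz ≈ 38 oz
applesauce: 3 tbsp × 29/8 × 15 mL/tbsp ≈ 163 mL
plain yogurt: 1.5 pint × 29/8 × 2 cup/pint ≈ 11 cup
cake flour: 1/3 cup × 29/8 × 114 g/cup ≈ 138 g
heavy cream: (3 cup + 2 tbsp = 3.125 cup) × 29/8 × 238 g/cup ≈ 2696 g

mashed banana: 38 oz; applesauce: 163 mL; plain yogurt: 11 cup; cake flour: 138 g; heavy cream: 2696 g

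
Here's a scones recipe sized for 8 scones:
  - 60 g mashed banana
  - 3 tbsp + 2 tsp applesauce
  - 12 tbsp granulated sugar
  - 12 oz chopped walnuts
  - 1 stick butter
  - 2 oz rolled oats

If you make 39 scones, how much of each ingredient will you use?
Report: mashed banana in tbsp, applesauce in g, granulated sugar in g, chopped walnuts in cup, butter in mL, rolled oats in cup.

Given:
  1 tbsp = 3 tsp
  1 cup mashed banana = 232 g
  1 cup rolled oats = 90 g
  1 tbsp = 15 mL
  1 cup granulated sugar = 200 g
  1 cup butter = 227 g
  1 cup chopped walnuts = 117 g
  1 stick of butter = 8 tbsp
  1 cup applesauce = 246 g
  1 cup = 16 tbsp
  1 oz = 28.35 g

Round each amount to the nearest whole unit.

mashed banana: 20 tbsp; applesauce: 275 g; granulated sugar: 731 g; chopped walnuts: 14 cup; butter: 585 mL; rolled oats: 3 cup

Scaling factor: 39/8 = 4.875.
mashed banana: 60 g × 39/8 ÷ 232 g/cup × 16 tbsp/cup ≈ 20 tbsp
applesauce: (3 tbsp + 2 tsp = 11/3 tbsp) × 39/8 ÷ 16 tbsp/cup × 246 g/cup ≈ 275 g
granulated sugar: 12 tbsp × 39/8 ÷ 16 tbsp/cup × 200 g/cup ≈ 731 g
chopped walnuts: 12 oz × 39/8 × 28.35 g/oz ÷ 117 g/cup ≈ 14 cup
butter: 1 stick × 39/8 × 8 tbsp/stick × 15 mL/tbsp = 585 mL
rolled oats: 2 oz × 39/8 × 28.35 g/oz ÷ 90 g/cup ≈ 3 cup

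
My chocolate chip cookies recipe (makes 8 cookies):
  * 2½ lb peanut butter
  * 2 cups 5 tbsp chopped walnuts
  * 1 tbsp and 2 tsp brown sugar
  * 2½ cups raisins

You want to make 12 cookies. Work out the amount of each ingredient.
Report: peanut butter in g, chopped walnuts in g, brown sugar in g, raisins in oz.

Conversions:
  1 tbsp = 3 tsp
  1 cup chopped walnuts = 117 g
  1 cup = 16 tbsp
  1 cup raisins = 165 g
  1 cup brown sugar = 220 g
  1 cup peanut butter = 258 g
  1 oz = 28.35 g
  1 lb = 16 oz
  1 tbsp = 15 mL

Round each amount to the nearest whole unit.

Scaling factor: 12/8 = 3/2 = 1.5.
peanut butter: 2.5 lb × 3/2 × 16 oz/lb × 28.35 g/oz = 1701 g
chopped walnuts: (2 cup + 5 tbsp = 2.3125 cup) × 3/2 × 117 g/cup ≈ 406 g
brown sugar: (1 tbsp + 2 tsp = 5/3 tbsp) × 3/2 ÷ 16 tbsp/cup × 220 g/cup ≈ 34 g
raisins: 2.5 cup × 3/2 × 165 g/cup ÷ 28.35 g/oz ≈ 22 oz

peanut butter: 1701 g; chopped walnuts: 406 g; brown sugar: 34 g; raisins: 22 oz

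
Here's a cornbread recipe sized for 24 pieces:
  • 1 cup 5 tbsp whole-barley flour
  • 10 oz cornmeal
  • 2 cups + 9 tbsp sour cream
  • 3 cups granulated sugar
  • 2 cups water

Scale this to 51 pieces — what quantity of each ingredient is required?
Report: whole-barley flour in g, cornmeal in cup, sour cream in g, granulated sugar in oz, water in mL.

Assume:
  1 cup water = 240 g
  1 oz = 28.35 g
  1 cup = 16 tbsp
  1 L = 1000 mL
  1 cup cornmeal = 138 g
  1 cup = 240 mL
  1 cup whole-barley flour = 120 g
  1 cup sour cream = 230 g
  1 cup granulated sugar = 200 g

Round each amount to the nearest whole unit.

whole-barley flour: 335 g; cornmeal: 4 cup; sour cream: 1252 g; granulated sugar: 45 oz; water: 1020 mL

Scaling factor: 51/24 = 17/8 = 2.125.
whole-barley flour: (1 cup + 5 tbsp = 1.3125 cup) × 17/8 × 120 g/cup ≈ 335 g
cornmeal: 10 oz × 17/8 × 28.35 g/oz ÷ 138 g/cup ≈ 4 cup
sour cream: (2 cup + 9 tbsp = 2.5625 cup) × 17/8 × 230 g/cup ≈ 1252 g
granulated sugar: 3 cup × 17/8 × 200 g/cup ÷ 28.35 g/oz ≈ 45 oz
water: 2 cup × 17/8 × 240 mL/cup = 1020 mL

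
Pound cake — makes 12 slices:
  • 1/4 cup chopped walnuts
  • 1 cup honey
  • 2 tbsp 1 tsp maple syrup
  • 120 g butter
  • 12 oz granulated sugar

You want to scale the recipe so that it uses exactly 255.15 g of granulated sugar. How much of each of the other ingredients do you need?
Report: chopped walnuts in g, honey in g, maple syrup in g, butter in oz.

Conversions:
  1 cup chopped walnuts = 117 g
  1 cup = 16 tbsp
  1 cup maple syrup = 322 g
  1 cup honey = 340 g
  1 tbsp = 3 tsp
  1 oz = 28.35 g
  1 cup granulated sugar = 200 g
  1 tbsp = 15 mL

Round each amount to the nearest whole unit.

The original recipe has 340.2 g of granulated sugar, so the scaling factor is 255.15 ÷ 340.2 = 3/4 = 0.75.
chopped walnuts: 0.25 cup × 3/4 × 117 g/cup ≈ 22 g
honey: 1 cup × 3/4 × 340 g/cup = 255 g
maple syrup: (2 tbsp + 1 tsp = 7/3 tbsp) × 3/4 ÷ 16 tbsp/cup × 322 g/cup ≈ 35 g
butter: 120 g × 3/4 ÷ 28.35 g/oz ≈ 3 oz

chopped walnuts: 22 g; honey: 255 g; maple syrup: 35 g; butter: 3 oz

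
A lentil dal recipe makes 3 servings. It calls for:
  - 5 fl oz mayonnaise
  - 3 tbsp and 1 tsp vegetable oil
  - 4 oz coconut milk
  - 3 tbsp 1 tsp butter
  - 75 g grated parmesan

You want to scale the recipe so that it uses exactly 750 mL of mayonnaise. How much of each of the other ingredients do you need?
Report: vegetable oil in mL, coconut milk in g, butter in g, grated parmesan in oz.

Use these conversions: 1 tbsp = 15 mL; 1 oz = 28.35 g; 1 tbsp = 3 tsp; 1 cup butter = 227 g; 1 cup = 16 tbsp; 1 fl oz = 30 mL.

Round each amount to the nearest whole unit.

vegetable oil: 250 mL; coconut milk: 567 g; butter: 236 g; grated parmesan: 13 oz

The original recipe has 150 mL of mayonnaise, so the scaling factor is 750 ÷ 150 = 5.
vegetable oil: (3 tbsp + 1 tsp = 10/3 tbsp) × 5 × 15 mL/tbsp = 250 mL
coconut milk: 4 oz × 5 × 28.35 g/oz = 567 g
butter: (3 tbsp + 1 tsp = 10/3 tbsp) × 5 ÷ 16 tbsp/cup × 227 g/cup ≈ 236 g
grated parmesan: 75 g × 5 ÷ 28.35 g/oz ≈ 13 oz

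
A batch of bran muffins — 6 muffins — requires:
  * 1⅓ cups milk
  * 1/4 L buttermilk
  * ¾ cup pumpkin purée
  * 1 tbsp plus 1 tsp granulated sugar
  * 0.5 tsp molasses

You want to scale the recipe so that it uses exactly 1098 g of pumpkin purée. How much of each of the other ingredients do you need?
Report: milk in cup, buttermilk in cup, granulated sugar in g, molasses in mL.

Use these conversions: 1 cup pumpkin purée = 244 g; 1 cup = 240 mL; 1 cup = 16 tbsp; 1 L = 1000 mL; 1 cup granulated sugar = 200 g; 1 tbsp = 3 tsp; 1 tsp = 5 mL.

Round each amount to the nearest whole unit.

The original recipe has 183 g of pumpkin purée, so the scaling factor is 1098 ÷ 183 = 6.
milk: 4/3 cup × 6 = 8 cup
buttermilk: 0.25 L × 6 × 1000 mL/L ÷ 240 mL/cup ≈ 6 cup
granulated sugar: (1 tbsp + 1 tsp = 4/3 tbsp) × 6 ÷ 16 tbsp/cup × 200 g/cup = 100 g
molasses: 0.5 tsp × 6 × 5 mL/tsp = 15 mL

milk: 8 cup; buttermilk: 6 cup; granulated sugar: 100 g; molasses: 15 mL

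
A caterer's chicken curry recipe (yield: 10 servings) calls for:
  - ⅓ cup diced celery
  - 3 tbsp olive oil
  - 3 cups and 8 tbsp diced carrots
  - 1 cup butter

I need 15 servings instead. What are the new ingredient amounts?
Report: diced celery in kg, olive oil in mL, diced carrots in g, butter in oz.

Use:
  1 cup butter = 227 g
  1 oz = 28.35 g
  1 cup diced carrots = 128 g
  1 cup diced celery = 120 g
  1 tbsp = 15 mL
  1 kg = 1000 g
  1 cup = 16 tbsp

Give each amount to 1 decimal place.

diced celery: 0.1 kg; olive oil: 67.5 mL; diced carrots: 672.0 g; butter: 12.0 oz

Scaling factor: 15/10 = 3/2 = 1.5.
diced celery: 1/3 cup × 3/2 × 120 g/cup ÷ 1000 g/kg ≈ 0.1 kg
olive oil: 3 tbsp × 3/2 × 15 mL/tbsp = 67.5 mL
diced carrots: (3 cup + 8 tbsp = 3.5 cup) × 3/2 × 128 g/cup = 672.0 g
butter: 1 cup × 3/2 × 227 g/cup ÷ 28.35 g/oz ≈ 12.0 oz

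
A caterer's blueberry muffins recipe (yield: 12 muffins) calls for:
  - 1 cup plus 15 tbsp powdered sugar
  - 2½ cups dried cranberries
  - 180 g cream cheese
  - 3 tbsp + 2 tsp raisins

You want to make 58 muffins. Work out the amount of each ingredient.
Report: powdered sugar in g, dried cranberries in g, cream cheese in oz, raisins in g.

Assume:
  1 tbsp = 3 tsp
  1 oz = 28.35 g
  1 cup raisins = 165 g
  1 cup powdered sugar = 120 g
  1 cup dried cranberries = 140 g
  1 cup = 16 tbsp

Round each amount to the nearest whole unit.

powdered sugar: 1124 g; dried cranberries: 1692 g; cream cheese: 31 oz; raisins: 183 g

Scaling factor: 58/12 = 29/6.
powdered sugar: (1 cup + 15 tbsp = 1.9375 cup) × 29/6 × 120 g/cup ≈ 1124 g
dried cranberries: 2.5 cup × 29/6 × 140 g/cup ≈ 1692 g
cream cheese: 180 g × 29/6 ÷ 28.35 g/oz ≈ 31 oz
raisins: (3 tbsp + 2 tsp = 11/3 tbsp) × 29/6 ÷ 16 tbsp/cup × 165 g/cup ≈ 183 g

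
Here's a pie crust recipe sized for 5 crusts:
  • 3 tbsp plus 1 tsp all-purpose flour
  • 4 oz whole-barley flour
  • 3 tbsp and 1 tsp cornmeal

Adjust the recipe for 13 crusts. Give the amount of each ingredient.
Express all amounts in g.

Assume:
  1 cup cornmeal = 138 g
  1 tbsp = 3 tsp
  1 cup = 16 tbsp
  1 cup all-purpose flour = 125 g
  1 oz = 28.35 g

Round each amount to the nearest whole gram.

Scaling factor: 13/5 = 2.6.
all-purpose flour: (3 tbsp + 1 tsp = 10/3 tbsp) × 13/5 ÷ 16 tbsp/cup × 125 g/cup ≈ 68 g
whole-barley flour: 4 oz × 13/5 × 28.35 g/oz ≈ 295 g
cornmeal: (3 tbsp + 1 tsp = 10/3 tbsp) × 13/5 ÷ 16 tbsp/cup × 138 g/cup ≈ 75 g

all-purpose flour: 68 g; whole-barley flour: 295 g; cornmeal: 75 g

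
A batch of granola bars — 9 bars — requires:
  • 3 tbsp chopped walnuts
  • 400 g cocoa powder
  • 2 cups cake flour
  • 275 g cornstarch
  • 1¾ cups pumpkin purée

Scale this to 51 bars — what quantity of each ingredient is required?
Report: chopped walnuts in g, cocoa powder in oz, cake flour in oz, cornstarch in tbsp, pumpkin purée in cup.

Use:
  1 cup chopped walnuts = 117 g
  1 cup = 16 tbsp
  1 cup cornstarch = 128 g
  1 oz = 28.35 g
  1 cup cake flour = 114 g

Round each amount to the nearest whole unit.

Scaling factor: 51/9 = 17/3.
chopped walnuts: 3 tbsp × 17/3 ÷ 16 tbsp/cup × 117 g/cup ≈ 124 g
cocoa powder: 400 g × 17/3 ÷ 28.35 g/oz ≈ 80 oz
cake flour: 2 cup × 17/3 × 114 g/cup ÷ 28.35 g/oz ≈ 46 oz
cornstarch: 275 g × 17/3 ÷ 128 g/cup × 16 tbsp/cup ≈ 195 tbsp
pumpkin purée: 1.75 cup × 17/3 ≈ 10 cup

chopped walnuts: 124 g; cocoa powder: 80 oz; cake flour: 46 oz; cornstarch: 195 tbsp; pumpkin purée: 10 cup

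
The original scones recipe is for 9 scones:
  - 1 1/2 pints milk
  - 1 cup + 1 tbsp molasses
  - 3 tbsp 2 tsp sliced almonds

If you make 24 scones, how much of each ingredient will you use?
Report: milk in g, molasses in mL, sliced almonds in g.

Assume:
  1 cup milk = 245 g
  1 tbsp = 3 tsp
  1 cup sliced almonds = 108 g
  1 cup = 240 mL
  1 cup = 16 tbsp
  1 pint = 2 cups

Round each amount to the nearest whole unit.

Scaling factor: 24/9 = 8/3.
milk: 1.5 pint × 8/3 × 2 cup/pint × 245 g/cup = 1960 g
molasses: (1 cup + 1 tbsp = 1.0625 cup) × 8/3 × 240 mL/cup = 680 mL
sliced almonds: (3 tbsp + 2 tsp = 11/3 tbsp) × 8/3 ÷ 16 tbsp/cup × 108 g/cup = 66 g

milk: 1960 g; molasses: 680 mL; sliced almonds: 66 g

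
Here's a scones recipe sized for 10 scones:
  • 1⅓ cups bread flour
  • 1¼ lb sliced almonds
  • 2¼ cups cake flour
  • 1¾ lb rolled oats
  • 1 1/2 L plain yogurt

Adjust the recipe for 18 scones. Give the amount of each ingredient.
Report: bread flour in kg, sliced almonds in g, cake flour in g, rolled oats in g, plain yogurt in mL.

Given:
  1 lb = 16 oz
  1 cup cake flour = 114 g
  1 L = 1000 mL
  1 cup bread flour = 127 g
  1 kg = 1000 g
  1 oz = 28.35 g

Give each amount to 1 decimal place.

Scaling factor: 18/10 = 9/5 = 1.8.
bread flour: 4/3 cup × 9/5 × 127 g/cup ÷ 1000 g/kg ≈ 0.3 kg
sliced almonds: 1.25 lb × 9/5 × 16 oz/lb × 28.35 g/oz = 1020.6 g
cake flour: 2.25 cup × 9/5 × 114 g/cup = 461.7 g
rolled oats: 1.75 lb × 9/5 × 16 oz/lb × 28.35 g/oz ≈ 1428.8 g
plain yogurt: 1.5 L × 9/5 × 1000 mL/L = 2700.0 mL

bread flour: 0.3 kg; sliced almonds: 1020.6 g; cake flour: 461.7 g; rolled oats: 1428.8 g; plain yogurt: 2700.0 mL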